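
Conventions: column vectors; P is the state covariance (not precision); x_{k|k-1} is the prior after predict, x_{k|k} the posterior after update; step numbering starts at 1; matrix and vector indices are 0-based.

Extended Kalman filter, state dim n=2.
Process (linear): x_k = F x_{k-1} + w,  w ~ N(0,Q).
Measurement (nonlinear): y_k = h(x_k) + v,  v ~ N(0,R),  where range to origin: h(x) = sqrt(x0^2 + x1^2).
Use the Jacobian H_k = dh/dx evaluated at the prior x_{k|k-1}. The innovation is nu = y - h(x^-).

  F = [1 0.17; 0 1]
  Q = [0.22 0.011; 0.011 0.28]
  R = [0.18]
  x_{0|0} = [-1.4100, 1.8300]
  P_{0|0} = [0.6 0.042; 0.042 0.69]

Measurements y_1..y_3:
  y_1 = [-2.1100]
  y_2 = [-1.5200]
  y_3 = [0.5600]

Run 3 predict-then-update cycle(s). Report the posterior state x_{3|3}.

step 1: x^-=[-1.0989, 1.8300]  P^-=[0.8542 0.1703; 0.1703 0.9700]  H_jac=[-0.5148 0.8573]  S=[0.9690]  K=[-0.3032; 0.7677]  nu=[-4.2446]  x^+=[0.1879, -1.4287]  P^+=[0.7652 0.3958; 0.3958 0.3989]
step 2: x^-=[-0.0550, -1.4287]  P^-=[1.1313 0.4746; 0.4746 0.6789]  H_jac=[-0.0385 -0.9993]  S=[0.8960]  K=[-0.5779; -0.7775]  nu=[-2.9497]  x^+=[1.6496, 0.8646]  P^+=[0.8321 0.0721; 0.0721 0.1373]
step 3: x^-=[1.7966, 0.8646]  P^-=[1.0805 0.1064; 0.1064 0.4173]  H_jac=[0.9011 0.4337]  S=[1.2190]  K=[0.8366; 0.2271]  nu=[-1.4338]  x^+=[0.5970, 0.5390]  P^+=[0.2274 -0.1252; -0.1252 0.3544]

x_post = [0.5970, 0.5390]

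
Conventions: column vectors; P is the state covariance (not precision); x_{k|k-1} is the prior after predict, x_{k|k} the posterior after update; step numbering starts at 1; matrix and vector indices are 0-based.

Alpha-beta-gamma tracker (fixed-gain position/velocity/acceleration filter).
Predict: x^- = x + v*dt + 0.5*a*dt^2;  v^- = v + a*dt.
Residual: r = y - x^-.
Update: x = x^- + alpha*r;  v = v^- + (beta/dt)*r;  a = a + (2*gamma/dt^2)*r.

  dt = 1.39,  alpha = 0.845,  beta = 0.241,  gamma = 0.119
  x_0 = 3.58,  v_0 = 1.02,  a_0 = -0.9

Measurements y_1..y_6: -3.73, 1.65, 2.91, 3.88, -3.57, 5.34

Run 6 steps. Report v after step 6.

step 1: x_pred=4.1284  r=-7.8584  x^+=-2.5120  v^+=-1.5935  a^+=-1.8680
step 2: x_pred=-6.5315  r=8.1815  x^+=0.3819  v^+=-2.7715  a^+=-0.8602
step 3: x_pred=-4.3015  r=7.2115  x^+=1.7922  v^+=-2.7168  a^+=0.0281
step 4: x_pred=-1.9570  r=5.8370  x^+=2.9753  v^+=-1.6657  a^+=0.7471
step 5: x_pred=1.3817  r=-4.9517  x^+=-2.8025  v^+=-1.4857  a^+=0.1372
step 6: x_pred=-4.7351  r=10.0751  x^+=3.7784  v^+=0.4518  a^+=1.3783

v_post = 0.4518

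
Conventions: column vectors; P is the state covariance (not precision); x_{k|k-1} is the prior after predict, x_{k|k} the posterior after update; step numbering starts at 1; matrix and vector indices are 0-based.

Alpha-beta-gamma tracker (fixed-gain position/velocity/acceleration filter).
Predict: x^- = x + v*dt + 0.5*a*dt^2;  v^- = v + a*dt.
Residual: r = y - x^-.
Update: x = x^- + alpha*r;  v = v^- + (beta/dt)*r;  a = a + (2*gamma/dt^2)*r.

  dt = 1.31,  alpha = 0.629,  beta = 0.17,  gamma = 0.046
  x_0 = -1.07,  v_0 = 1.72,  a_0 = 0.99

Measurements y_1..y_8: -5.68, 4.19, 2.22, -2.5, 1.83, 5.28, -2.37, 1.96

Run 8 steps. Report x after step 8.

step 1: x_pred=2.0327  r=-7.7127  x^+=-2.8186  v^+=2.0160  a^+=0.5765
step 2: x_pred=0.3171  r=3.8729  x^+=2.7531  v^+=3.2739  a^+=0.7842
step 3: x_pred=7.7147  r=-5.4947  x^+=4.2585  v^+=3.5880  a^+=0.4896
step 4: x_pred=9.3790  r=-11.8790  x^+=1.9071  v^+=2.6878  a^+=-0.1473
step 5: x_pred=5.3018  r=-3.4718  x^+=3.1180  v^+=2.0444  a^+=-0.3334
step 6: x_pred=5.5102  r=-0.2302  x^+=5.3654  v^+=1.5778  a^+=-0.3457
step 7: x_pred=7.1357  r=-9.5057  x^+=1.1566  v^+=-0.1086  a^+=-0.8553
step 8: x_pred=0.2804  r=1.6796  x^+=1.3369  v^+=-1.0111  a^+=-0.7653

x_post = 1.3369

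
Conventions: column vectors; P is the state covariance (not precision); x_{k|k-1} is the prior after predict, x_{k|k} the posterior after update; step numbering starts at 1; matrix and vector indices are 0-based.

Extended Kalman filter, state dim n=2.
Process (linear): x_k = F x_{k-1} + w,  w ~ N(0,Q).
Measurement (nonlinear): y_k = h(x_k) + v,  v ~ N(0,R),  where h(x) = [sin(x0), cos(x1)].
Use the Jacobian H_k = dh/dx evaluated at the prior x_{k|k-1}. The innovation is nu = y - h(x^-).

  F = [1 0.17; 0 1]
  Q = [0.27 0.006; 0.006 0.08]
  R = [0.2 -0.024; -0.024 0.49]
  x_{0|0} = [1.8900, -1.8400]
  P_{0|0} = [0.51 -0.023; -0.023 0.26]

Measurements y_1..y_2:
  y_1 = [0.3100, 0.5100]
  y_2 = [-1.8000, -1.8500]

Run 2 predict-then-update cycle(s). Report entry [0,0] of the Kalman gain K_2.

step 1: x^-=[1.5772, -1.8400]  P^-=[0.7797 0.0272; 0.0272 0.3400]  H_jac=[-0.0064 0.0000; 0.0000 0.9640]  S=[0.2000 -0.0242; -0.0242 0.8059]  K=[-0.0211 0.0319; 0.0484 0.4081]  nu=[-0.6900, 0.7760]  x^+=[1.6165, -1.5567]  P^+=[0.7788 0.0167; 0.0167 0.2062]
step 2: x^-=[1.3519, -1.5567]  P^-=[1.0604 0.0578; 0.0578 0.2862]  H_jac=[0.2172 0.0000; 0.0000 0.9999]  S=[0.2500 -0.0114; -0.0114 0.7762]  K=[0.9252 0.0881; 0.0671 0.3697]  nu=[-2.7761, -1.8641]  x^+=[-1.3808, -2.4323]  P^+=[0.8422 0.0210; 0.0210 0.1796]

K[0,0] = 0.9252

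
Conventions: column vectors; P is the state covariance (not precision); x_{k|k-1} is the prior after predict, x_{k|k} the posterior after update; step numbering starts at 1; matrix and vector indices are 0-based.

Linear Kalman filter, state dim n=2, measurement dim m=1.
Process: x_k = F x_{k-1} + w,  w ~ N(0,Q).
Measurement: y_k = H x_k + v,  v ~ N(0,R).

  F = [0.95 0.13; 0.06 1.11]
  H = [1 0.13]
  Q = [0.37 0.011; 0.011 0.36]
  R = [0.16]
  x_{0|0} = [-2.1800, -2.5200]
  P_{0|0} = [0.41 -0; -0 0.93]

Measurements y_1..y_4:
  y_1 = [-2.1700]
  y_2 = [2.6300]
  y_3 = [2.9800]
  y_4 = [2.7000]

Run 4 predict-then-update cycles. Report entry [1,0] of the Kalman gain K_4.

K[1,0] = 0.7613

step 1: x^-=[-2.3986, -2.9280]  P^-=[0.7557 0.1686; 0.1686 1.5073]  S=[0.9850]  K=[0.7895; 0.3701]  nu=[0.6092]  x^+=[-1.9176, -2.7025]  P^+=[0.1418 -0.1192; -0.1192 1.3724]
step 2: x^-=[-2.1731, -3.1149]  P^-=[0.4917 0.0905; 0.0905 2.0356]  S=[0.7097]  K=[0.7095; 0.5004]  nu=[5.2080]  x^+=[1.5219, -0.5088]  P^+=[0.1345 -0.1615; -0.1615 1.8579]
step 3: x^-=[1.3797, -0.4734]  P^-=[0.4829 0.1152; 0.1152 2.6281]  S=[0.7173]  K=[0.6941; 0.6370]  nu=[1.6618]  x^+=[2.5332, 0.5851]  P^+=[0.1373 -0.2019; -0.2019 2.3371]
step 4: x^-=[2.4826, 0.8015]  P^-=[0.4835 0.1416; 0.1416 3.2131]  S=[0.7347]  K=[0.6832; 0.7613]  nu=[0.1132]  x^+=[2.5600, 0.8876]  P^+=[0.1406 -0.2405; -0.2405 2.7873]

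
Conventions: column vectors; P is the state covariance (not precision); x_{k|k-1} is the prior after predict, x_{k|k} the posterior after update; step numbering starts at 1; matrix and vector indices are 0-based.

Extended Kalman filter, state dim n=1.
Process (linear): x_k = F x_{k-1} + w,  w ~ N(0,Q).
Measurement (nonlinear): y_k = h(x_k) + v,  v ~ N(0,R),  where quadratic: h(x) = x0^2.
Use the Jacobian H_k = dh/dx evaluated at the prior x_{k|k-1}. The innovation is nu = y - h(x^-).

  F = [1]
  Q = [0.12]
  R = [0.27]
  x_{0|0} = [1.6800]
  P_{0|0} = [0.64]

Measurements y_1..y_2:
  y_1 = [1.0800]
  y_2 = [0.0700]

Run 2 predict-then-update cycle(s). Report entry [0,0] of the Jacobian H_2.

step 1: x^-=[1.6800]  P^-=[0.7600]  H_jac=[3.3600]  S=[8.8501]  K=[0.2885]  nu=[-1.7424]  x^+=[1.1772]  P^+=[0.0232]
step 2: x^-=[1.1772]  P^-=[0.1432]  H_jac=[2.3545]  S=[1.0638]  K=[0.3169]  nu=[-1.3159]  x^+=[0.7602]  P^+=[0.0363]

H_jac[0,0] = 2.3545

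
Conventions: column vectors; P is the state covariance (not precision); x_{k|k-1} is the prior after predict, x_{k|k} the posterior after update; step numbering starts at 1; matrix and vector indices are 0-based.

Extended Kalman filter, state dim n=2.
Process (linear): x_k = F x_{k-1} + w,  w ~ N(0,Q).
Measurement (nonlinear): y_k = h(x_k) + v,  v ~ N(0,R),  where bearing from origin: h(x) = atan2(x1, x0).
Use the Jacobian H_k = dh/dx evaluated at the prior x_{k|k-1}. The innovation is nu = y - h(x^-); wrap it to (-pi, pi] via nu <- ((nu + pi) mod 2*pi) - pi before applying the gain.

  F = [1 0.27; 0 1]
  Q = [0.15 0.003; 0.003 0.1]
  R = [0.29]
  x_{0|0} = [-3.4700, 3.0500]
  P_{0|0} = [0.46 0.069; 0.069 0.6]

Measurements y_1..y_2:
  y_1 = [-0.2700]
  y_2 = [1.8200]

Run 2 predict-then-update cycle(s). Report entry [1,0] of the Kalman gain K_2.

step 1: x^-=[-2.6465, 3.0500]  P^-=[0.6910 0.2340; 0.2340 0.7000]  H_jac=[-0.1870 -0.1623]  S=[0.3468]  K=[-0.4822; -0.4538]  nu=[-2.5555]  x^+=[-1.4143, 4.2096]  P^+=[0.6104 0.1581; 0.1581 0.6286]
step 2: x^-=[-0.2777, 4.2096]  P^-=[0.8916 0.3308; 0.3308 0.7286]  H_jac=[-0.2365 -0.0156]  S=[0.3425]  K=[-0.6308; -0.2617]  nu=[0.1833]  x^+=[-0.3934, 4.1616]  P^+=[0.7553 0.2743; 0.2743 0.7051]

K[1,0] = -0.2617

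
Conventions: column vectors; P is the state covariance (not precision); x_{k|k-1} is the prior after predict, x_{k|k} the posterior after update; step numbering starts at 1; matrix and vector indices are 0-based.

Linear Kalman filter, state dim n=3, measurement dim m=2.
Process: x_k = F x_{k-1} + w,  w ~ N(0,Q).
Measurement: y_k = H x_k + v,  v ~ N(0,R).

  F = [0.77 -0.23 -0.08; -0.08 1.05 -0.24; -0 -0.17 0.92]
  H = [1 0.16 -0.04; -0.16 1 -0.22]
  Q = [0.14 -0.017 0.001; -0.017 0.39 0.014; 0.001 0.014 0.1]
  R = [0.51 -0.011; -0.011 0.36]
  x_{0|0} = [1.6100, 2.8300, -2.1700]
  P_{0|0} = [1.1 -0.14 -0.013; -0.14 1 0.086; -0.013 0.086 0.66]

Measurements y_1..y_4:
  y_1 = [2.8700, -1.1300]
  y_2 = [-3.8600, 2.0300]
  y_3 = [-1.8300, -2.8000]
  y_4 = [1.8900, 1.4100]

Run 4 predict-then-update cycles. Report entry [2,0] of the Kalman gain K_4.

K[2,0] = -0.1326

step 1: x^-=[0.7624, 3.3635, -2.4775]  P^-=[0.9037 -0.4295 -0.0164; -0.4295 1.5172 -0.2246; -0.0164 -0.2246 0.6606]  S=[1.3203 -0.3051; -0.3051 2.1675]  K=[0.5913 -0.1800; 0.0411 0.7603; -0.1021 -0.1838]  nu=[1.4703, -4.9166]  x^+=[2.5166, -0.3141, -1.7238]  P^+=[0.3069 -0.0301 -0.0359; -0.0301 0.2812 0.0579; -0.0359 0.0579 0.5851]
step 2: x^-=[2.1479, -0.1175, -1.5325]  P^-=[0.3578 -0.1127 -0.0640; -0.1127 0.7102 -0.1048; -0.0640 -0.1048 0.5852]  S=[0.8573 -0.0377; -0.0377 1.1853]  K=[0.3941 -0.1190; 0.0339 0.6349; -0.1300 -0.1926]  nu=[-6.0504, 2.1540]  x^+=[-0.4926, 1.0449, -1.1604]  P^+=[0.2044 -0.0254 -0.0495; -0.0254 0.2330 0.0405; -0.0495 0.0405 0.5286]
step 3: x^-=[-0.5268, 1.4151, -1.2452]  P^-=[0.2935 -0.0890 -0.0686; -0.0890 0.6606 -0.1003; -0.0686 -0.1003 0.5415]  S=[0.7995 -0.0120; -0.0120 1.1221]  K=[0.3511 -0.1040; 0.0352 0.6215; -0.1358 -0.1872]  nu=[-1.5794, -4.5733]  x^+=[-0.6059, -1.4827, -0.1747]  P^+=[0.1819 -0.0238 -0.0529; -0.0238 0.2268 0.0330; -0.0529 0.0330 0.4881]
step 4: x^-=[-0.1115, -1.4664, 0.0913]  P^-=[0.2791 -0.0848 -0.0670; -0.0848 0.6546 -0.0974; -0.0670 -0.0974 0.5093]  S=[0.7862 -0.0074; -0.0074 1.1117]  K=[0.3403 -0.1009; 0.0362 0.6206; -0.1326 -0.1797]  nu=[2.2398, 2.8787]  x^+=[0.3600, 0.4011, -0.7230]  P^+=[0.1763 -0.0233 -0.0520; -0.0233 0.2258 0.0296; -0.0520 0.0296 0.4600]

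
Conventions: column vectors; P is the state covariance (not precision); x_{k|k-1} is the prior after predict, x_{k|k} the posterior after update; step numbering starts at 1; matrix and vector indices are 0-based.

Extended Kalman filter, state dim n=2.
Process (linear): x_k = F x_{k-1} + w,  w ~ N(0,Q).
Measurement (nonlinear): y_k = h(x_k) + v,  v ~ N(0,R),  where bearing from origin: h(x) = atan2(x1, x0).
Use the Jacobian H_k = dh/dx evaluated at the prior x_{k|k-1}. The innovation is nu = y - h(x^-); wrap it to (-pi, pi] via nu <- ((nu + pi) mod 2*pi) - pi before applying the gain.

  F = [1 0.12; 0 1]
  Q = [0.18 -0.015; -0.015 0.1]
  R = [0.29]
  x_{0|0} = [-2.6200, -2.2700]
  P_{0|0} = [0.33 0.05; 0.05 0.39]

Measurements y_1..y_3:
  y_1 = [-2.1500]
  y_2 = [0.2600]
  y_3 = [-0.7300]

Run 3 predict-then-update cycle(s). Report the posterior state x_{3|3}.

x_post = [-2.1329, -3.4535]

step 1: x^-=[-2.8924, -2.2700]  P^-=[0.5276 0.0818; 0.0818 0.4900]  H_jac=[0.1679 -0.2140]  S=[0.3214]  K=[0.2212; -0.2834]  nu=[0.3262]  x^+=[-2.8203, -2.3624]  P^+=[0.5119 0.1019; 0.1019 0.4642]
step 2: x^-=[-3.1038, -2.3624]  P^-=[0.7230 0.1427; 0.1427 0.5642]  H_jac=[0.1553 -0.2040]  S=[0.3219]  K=[0.2584; -0.2888]  nu=[2.7510]  x^+=[-2.3929, -3.1568]  P^+=[0.7016 0.1667; 0.1667 0.5373]
step 3: x^-=[-2.7717, -3.1568]  P^-=[0.9293 0.2161; 0.2161 0.6373]  H_jac=[0.1789 -0.1571]  S=[0.3233]  K=[0.4091; -0.1900]  nu=[1.5613]  x^+=[-2.1329, -3.4535]  P^+=[0.8752 0.2413; 0.2413 0.6257]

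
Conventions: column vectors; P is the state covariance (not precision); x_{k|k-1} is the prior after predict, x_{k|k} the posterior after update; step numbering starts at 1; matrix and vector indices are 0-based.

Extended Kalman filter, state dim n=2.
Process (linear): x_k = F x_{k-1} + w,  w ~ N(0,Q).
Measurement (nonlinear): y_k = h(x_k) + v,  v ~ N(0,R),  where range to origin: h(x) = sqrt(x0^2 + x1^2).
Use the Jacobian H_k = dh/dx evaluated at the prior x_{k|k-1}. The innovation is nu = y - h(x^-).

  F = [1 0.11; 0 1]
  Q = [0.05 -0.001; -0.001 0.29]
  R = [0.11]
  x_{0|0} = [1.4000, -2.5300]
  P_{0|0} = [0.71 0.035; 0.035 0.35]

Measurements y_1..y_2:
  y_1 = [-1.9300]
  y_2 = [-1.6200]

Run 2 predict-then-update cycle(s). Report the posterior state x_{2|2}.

x_post = [-0.4744, -1.1766]

step 1: x^-=[1.1217, -2.5300]  P^-=[0.7719 0.0725; 0.0725 0.6400]  H_jac=[0.4053 -0.9142]  S=[0.7179]  K=[0.3435; -0.7740]  nu=[-4.6975]  x^+=[-0.4918, 1.1059]  P^+=[0.6872 0.2634; 0.2634 0.2099]
step 2: x^-=[-0.3701, 1.1059]  P^-=[0.7977 0.2855; 0.2855 0.4999]  H_jac=[-0.3174 0.9483]  S=[0.4681]  K=[0.0374; 0.8192]  nu=[-2.7862]  x^+=[-0.4744, -1.1766]  P^+=[0.7971 0.2711; 0.2711 0.1858]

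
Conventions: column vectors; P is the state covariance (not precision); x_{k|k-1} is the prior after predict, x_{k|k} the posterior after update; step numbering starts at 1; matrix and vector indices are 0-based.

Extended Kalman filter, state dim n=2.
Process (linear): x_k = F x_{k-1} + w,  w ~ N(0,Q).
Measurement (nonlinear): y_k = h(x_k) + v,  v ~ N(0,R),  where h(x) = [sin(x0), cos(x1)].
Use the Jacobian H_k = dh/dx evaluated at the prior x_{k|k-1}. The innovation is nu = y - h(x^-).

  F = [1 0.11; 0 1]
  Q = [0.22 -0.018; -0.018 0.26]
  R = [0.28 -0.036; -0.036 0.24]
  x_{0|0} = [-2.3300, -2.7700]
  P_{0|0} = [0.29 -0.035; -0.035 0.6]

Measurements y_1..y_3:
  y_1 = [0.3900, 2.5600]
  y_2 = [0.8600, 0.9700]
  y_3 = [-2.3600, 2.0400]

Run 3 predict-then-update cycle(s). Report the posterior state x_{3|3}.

step 1: x^-=[-2.6347, -2.7700]  P^-=[0.5096 0.0130; 0.0130 0.8600]  H_jac=[-0.8743 0.0000; 0.0000 0.3631]  S=[0.6695 -0.0401; -0.0401 0.3534]  K=[-0.6692 -0.0626; 0.0362 0.8878]  nu=[0.8755, 3.4918]  x^+=[-3.4392, 0.3616]  P^+=[0.2117 0.0250; 0.0250 0.5832]
step 2: x^-=[-3.3995, 0.3616]  P^-=[0.4443 0.0711; 0.0711 0.8432]  H_jac=[-0.9669 0.0000; 0.0000 -0.3537]  S=[0.6954 -0.0117; -0.0117 0.3455]  K=[-0.6194 -0.0937; -0.1134 -0.8671]  nu=[0.6050, 0.0347]  x^+=[-3.7774, 0.2629]  P^+=[0.1759 0.0006; 0.0006 0.5768]
step 3: x^-=[-3.7485, 0.2629]  P^-=[0.4030 0.0460; 0.0460 0.8368]  H_jac=[-0.8214 0.0000; 0.0000 -0.2599]  S=[0.5519 -0.0262; -0.0262 0.2965]  K=[-0.6042 -0.0937; -0.1037 -0.7425]  nu=[-2.9303, 1.0744]  x^+=[-2.0786, -0.2310]  P^+=[0.2018 0.0028; 0.0028 0.6714]

x_post = [-2.0786, -0.2310]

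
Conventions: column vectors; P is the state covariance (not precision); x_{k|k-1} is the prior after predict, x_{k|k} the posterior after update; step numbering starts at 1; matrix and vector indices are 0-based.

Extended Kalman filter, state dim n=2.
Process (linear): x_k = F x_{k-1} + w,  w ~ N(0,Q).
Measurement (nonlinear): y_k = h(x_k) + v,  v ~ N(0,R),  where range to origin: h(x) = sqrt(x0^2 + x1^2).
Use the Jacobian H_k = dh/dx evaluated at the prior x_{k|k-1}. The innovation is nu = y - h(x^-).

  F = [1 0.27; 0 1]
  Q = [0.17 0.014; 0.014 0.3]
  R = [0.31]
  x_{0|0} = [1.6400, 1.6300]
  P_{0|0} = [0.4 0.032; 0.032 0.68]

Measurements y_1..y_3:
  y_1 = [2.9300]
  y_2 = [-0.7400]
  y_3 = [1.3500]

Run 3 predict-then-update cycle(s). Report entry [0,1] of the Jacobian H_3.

step 1: x^-=[2.0801, 1.6300]  P^-=[0.6369 0.2296; 0.2296 0.9800]  H_jac=[0.7871 0.6168]  S=[1.3003]  K=[0.4944; 0.6038]  nu=[0.2873]  x^+=[2.2222, 1.8035]  P^+=[0.3190 -0.1586; -0.1586 0.5059]
step 2: x^-=[2.7091, 1.8035]  P^-=[0.4402 -0.0080; -0.0080 0.8059]  H_jac=[0.8324 0.5542]  S=[0.8551]  K=[0.4233; 0.5144]  nu=[-3.9945]  x^+=[1.0180, -0.2514]  P^+=[0.2870 -0.1942; -0.1942 0.5796]
step 3: x^-=[0.9501, -0.2514]  P^-=[0.3943 -0.0238; -0.0238 0.8796]  H_jac=[0.9667 -0.2558]  S=[0.7478]  K=[0.5179; -0.3316]  nu=[0.3672]  x^+=[1.1403, -0.3732]  P^+=[0.1938 0.1047; 0.1047 0.7973]

H_jac[0,1] = -0.2558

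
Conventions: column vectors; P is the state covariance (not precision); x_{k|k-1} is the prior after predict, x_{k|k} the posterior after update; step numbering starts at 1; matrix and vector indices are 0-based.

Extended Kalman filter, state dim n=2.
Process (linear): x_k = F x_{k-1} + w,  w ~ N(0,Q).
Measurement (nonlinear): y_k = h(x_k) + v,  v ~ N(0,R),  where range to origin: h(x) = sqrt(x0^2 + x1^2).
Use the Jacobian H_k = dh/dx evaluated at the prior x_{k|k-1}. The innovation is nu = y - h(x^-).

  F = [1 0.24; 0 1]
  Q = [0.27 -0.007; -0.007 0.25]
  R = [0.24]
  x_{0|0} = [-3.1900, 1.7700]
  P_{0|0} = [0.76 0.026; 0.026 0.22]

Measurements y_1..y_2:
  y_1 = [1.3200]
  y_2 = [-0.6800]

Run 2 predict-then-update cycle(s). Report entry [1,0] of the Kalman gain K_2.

step 1: x^-=[-2.7652, 1.7700]  P^-=[1.0552 0.0718; 0.0718 0.4700]  H_jac=[-0.8422 0.5391]  S=[1.0599]  K=[-0.8020; 0.1820]  nu=[-1.9632]  x^+=[-1.1908, 1.4127]  P^+=[0.3735 0.2265; 0.2265 0.4349]
step 2: x^-=[-0.8518, 1.4127]  P^-=[0.7773 0.3239; 0.3239 0.6849]  H_jac=[-0.5164 0.8564]  S=[0.6631]  K=[-0.1870; 0.6323]  nu=[-2.3296]  x^+=[-0.4162, -0.0604]  P^+=[0.7541 0.4023; 0.4023 0.4198]

K[1,0] = 0.6323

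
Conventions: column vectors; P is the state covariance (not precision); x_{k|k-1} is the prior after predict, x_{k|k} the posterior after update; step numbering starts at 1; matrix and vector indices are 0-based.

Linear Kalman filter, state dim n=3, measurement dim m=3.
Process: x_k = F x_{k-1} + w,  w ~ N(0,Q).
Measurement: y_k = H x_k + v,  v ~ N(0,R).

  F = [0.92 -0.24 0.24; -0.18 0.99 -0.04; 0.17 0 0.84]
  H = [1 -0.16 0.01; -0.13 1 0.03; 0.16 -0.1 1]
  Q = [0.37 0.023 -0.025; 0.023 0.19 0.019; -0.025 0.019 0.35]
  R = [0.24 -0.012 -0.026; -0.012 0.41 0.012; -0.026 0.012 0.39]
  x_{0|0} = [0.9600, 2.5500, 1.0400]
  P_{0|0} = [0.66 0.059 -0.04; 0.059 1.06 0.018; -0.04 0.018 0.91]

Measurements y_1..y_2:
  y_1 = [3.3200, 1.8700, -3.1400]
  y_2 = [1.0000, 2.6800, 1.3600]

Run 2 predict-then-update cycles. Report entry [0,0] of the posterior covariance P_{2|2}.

P_post[0,0] = 0.1648

step 1: x^-=[0.5208, 2.3101, 1.0368]  P^-=[0.9963 -0.2830 0.2231; -0.2830 1.2287 -0.0006; 0.2231 -0.0006 0.9997]  S=[1.3629 -0.6203 0.4222; -0.6203 1.7282 -0.1790; 0.4222 -0.1790 1.5081]  K=[0.7679 0.0473 0.0631; -0.0155 0.7244 -0.0215; -0.0147 0.0674 0.6987]  nu=[3.1584, -0.4035, -4.0291]  x^+=[2.6730, 2.0555, -1.8520]  P^+=[0.1881 0.0360 -0.0213; 0.0360 0.3009 0.0250; -0.0213 0.0250 0.2796]
step 2: x^-=[1.5213, 1.6279, -1.1013]  P^-=[0.5344 -0.0400 0.0369; -0.0400 0.4763 0.0341; 0.0369 0.0341 0.5466]  S=[0.8001 -0.1972 0.1091; -0.1972 0.9080 -0.0079; 0.1091 -0.0079 0.9614]  K=[0.6757 0.0278 0.0551; -0.0126 0.5286 -0.0150; -0.0195 0.0511 0.5738]  nu=[-0.2498, 1.2829, 2.3807]  x^+=[1.5192, 2.2735, 0.3353]  P^+=[0.1648 0.0260 -0.0195; 0.0260 0.2195 0.0186; -0.0195 0.0186 0.2299]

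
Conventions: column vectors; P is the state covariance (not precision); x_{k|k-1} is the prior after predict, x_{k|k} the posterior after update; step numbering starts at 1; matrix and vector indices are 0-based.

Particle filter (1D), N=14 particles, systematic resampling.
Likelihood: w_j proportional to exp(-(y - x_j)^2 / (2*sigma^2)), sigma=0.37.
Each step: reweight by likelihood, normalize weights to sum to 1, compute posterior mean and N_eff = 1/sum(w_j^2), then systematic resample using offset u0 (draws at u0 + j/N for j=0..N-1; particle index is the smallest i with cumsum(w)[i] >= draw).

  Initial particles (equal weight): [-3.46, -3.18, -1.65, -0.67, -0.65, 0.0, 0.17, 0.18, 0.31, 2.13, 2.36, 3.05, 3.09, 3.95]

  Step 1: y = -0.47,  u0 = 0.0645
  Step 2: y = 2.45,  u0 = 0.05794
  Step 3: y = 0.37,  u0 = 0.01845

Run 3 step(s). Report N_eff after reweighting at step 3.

N_eff = 13.9752

step 1: w=[0.0000, 0.0000, 0.0022, 0.3141, 0.3229, 0.1622, 0.0814, 0.0777, 0.0394, 0.0000, 0.0000, 0.0000, 0.0000, 0.0000]  mean=-0.3840  Neff=4.1073  idx=[3, 3, 3, 3, 4, 4, 4, 4, 4, 5, 5, 6, 7, 8]
step 2: w=[0.0000, 0.0000, 0.0000, 0.0000, 0.0000, 0.0000, 0.0000, 0.0000, 0.0000, 0.0045, 0.0045, 0.0842, 0.0995, 0.8073]  mean=0.2825  Neff=1.4951  idx=[11, 12, 13, 13, 13, 13, 13, 13, 13, 13, 13, 13, 13, 13]
step 3: w=[0.0636, 0.0645, 0.0727, 0.0727, 0.0727, 0.0727, 0.0727, 0.0727, 0.0727, 0.0727, 0.0727, 0.0727, 0.0727, 0.0727]  mean=0.2927  Neff=13.9752  idx=[0, 1, 2, 3, 4, 5, 6, 7, 8, 9, 10, 11, 12, 13]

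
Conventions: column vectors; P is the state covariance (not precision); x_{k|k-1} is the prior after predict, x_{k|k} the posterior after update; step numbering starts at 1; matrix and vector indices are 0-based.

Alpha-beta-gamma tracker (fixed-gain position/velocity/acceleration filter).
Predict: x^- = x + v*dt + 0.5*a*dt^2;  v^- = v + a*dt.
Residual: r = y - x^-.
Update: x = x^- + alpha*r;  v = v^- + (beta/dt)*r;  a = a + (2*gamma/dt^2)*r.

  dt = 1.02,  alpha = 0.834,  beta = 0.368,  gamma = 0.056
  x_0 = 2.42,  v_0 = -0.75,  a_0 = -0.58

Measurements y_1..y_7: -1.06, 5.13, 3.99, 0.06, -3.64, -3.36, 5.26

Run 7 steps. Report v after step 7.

step 1: x_pred=1.3533  r=-2.4133  x^+=-0.6594  v^+=-2.2123  a^+=-0.8398
step 2: x_pred=-3.3528  r=8.4828  x^+=3.7219  v^+=-0.0084  a^+=0.0734
step 3: x_pred=3.7515  r=0.2385  x^+=3.9504  v^+=0.1525  a^+=0.0991
step 4: x_pred=4.1575  r=-4.0975  x^+=0.7402  v^+=-1.2248  a^+=-0.3420
step 5: x_pred=-0.6870  r=-2.9530  x^+=-3.1498  v^+=-2.6390  a^+=-0.6599
step 6: x_pred=-6.1849  r=2.8249  x^+=-3.8289  v^+=-2.2930  a^+=-0.3558
step 7: x_pred=-6.3529  r=11.6129  x^+=3.3323  v^+=1.5338  a^+=0.8943

v_post = 1.5338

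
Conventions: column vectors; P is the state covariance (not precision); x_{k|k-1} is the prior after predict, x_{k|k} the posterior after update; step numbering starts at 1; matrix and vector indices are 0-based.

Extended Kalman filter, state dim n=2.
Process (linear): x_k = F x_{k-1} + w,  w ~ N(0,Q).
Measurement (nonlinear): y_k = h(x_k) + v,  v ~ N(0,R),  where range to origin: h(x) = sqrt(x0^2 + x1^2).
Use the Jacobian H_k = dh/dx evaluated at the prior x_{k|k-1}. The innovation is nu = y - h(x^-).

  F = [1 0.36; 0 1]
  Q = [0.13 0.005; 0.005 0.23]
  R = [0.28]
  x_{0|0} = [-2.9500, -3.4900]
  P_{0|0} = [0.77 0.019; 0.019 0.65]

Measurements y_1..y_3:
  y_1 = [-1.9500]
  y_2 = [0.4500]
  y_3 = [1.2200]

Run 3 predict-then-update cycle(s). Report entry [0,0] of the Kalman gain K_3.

K[0,0] = 0.4498

step 1: x^-=[-4.2064, -3.4900]  P^-=[0.9979 0.2580; 0.2580 0.8800]  H_jac=[-0.7696 -0.6385]  S=[1.4834]  K=[-0.6288; -0.5126]  nu=[-7.4157]  x^+=[0.4564, 0.3116]  P^+=[0.4114 -0.2202; -0.2202 0.4902]
step 2: x^-=[0.5686, 0.3116]  P^-=[0.4464 -0.0387; -0.0387 0.7202]  H_jac=[0.8770 0.4806]  S=[0.7570]  K=[0.4926; 0.4123]  nu=[-0.1984]  x^+=[0.4709, 0.2298]  P^+=[0.2628 -0.1925; -0.1925 0.5914]
step 3: x^-=[0.5536, 0.2298]  P^-=[0.3308 0.0255; 0.0255 0.8214]  H_jac=[0.9236 0.3834]  S=[0.7010]  K=[0.4498; 0.4828]  nu=[0.6206]  x^+=[0.8328, 0.5294]  P^+=[0.1890 -0.1268; -0.1268 0.6580]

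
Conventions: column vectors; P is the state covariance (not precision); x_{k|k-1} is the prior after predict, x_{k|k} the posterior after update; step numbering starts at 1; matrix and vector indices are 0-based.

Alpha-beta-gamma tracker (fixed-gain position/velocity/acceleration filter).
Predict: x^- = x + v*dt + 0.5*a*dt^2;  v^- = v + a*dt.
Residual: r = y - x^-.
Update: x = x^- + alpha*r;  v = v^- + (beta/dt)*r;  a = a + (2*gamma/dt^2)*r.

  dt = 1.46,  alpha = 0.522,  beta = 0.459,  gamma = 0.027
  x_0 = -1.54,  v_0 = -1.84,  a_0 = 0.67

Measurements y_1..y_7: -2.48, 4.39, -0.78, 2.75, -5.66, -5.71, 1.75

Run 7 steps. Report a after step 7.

a_post = 0.3796

step 1: x_pred=-3.5123  r=1.0323  x^+=-2.9734  v^+=-0.5373  a^+=0.6962
step 2: x_pred=-3.0159  r=7.4059  x^+=0.8500  v^+=2.8074  a^+=0.8838
step 3: x_pred=5.8907  r=-6.6707  x^+=2.4086  v^+=2.0005  a^+=0.7148
step 4: x_pred=6.0912  r=-3.3412  x^+=4.3471  v^+=1.9937  a^+=0.6301
step 5: x_pred=7.9295  r=-13.5895  x^+=0.8358  v^+=-1.3586  a^+=0.2859
step 6: x_pred=-0.8431  r=-4.8669  x^+=-3.3836  v^+=-2.4713  a^+=0.1626
step 7: x_pred=-6.8185  r=8.5685  x^+=-2.3457  v^+=0.4598  a^+=0.3796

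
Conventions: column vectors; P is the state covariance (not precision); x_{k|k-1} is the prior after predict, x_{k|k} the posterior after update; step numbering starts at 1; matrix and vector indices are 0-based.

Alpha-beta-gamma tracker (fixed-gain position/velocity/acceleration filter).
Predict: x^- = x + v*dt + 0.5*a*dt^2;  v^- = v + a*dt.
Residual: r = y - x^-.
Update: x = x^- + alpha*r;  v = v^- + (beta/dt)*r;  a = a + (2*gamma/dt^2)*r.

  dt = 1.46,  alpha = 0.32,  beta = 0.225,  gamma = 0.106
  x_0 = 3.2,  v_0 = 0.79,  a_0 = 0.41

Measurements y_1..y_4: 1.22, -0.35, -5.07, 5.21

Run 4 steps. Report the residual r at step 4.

resid = 8.8518

step 1: x_pred=4.7904  r=-3.5704  x^+=3.6479  v^+=0.8384  a^+=0.0549
step 2: x_pred=4.9304  r=-5.2804  x^+=3.2407  v^+=0.1048  a^+=-0.4703
step 3: x_pred=2.8924  r=-7.9624  x^+=0.3445  v^+=-1.8089  a^+=-1.2622
step 4: x_pred=-3.6418  r=8.8518  x^+=-0.8092  v^+=-2.2875  a^+=-0.3818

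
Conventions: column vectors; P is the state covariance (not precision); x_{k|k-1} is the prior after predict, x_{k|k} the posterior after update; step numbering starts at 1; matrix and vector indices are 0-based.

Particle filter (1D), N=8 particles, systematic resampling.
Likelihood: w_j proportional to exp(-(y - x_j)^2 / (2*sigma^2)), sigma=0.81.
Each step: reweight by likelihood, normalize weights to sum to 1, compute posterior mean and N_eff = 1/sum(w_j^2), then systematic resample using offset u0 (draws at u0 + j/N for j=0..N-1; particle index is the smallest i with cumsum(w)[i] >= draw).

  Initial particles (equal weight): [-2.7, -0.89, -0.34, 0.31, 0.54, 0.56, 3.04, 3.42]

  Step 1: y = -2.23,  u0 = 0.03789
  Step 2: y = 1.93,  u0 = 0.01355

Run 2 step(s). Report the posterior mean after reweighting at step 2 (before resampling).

step 1: w=[0.7173, 0.2160, 0.0558, 0.0062, 0.0025, 0.0023, 0.0000, 0.0000]  mean=-2.1433  Neff=1.7721  idx=[0, 0, 0, 0, 0, 0, 1, 1]
step 2: w=[0.0000, 0.0000, 0.0000, 0.0000, 0.0000, 0.0000, 0.4999, 0.4999]  mean=-0.8902  Neff=2.0004  idx=[6, 6, 6, 6, 7, 7, 7, 7]

post_mean = -0.8902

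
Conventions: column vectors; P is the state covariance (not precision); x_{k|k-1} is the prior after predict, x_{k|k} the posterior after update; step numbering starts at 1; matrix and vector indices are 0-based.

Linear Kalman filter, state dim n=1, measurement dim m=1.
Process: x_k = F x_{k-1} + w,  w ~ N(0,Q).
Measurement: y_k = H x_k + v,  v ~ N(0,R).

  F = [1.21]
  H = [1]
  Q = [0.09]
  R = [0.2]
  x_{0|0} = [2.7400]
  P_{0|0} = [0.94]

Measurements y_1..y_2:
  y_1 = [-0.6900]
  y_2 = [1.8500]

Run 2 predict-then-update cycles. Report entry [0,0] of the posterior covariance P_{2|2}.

P_post[0,0] = 0.1270

step 1: x^-=[3.3154]  P^-=[1.4663]  S=[1.6663]  K=[0.8800]  nu=[-4.0054]  x^+=[-0.2092]  P^+=[0.1760]
step 2: x^-=[-0.2532]  P^-=[0.3477]  S=[0.5477]  K=[0.6348]  nu=[2.1032]  x^+=[1.0820]  P^+=[0.1270]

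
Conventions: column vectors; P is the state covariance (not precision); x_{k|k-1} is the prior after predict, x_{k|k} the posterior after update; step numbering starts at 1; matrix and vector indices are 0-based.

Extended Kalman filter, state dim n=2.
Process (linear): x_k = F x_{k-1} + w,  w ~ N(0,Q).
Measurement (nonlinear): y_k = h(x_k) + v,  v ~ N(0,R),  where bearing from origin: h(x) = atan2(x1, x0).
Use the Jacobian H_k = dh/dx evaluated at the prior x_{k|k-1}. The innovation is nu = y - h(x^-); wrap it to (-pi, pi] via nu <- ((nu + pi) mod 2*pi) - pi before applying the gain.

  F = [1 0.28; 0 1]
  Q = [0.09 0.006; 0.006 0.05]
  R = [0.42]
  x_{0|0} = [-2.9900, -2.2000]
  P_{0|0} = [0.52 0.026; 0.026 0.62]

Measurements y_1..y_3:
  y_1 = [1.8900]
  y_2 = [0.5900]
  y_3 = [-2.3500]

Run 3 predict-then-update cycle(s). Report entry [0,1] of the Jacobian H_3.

H_jac[0,1] = -0.2093

step 1: x^-=[-3.6060, -2.2000]  P^-=[0.6732 0.2056; 0.2056 0.6700]  H_jac=[0.1233 -0.2021]  S=[0.4474]  K=[0.0927; -0.2460]  nu=[-1.7994]  x^+=[-3.7727, -1.7573]  P^+=[0.6693 0.2158; 0.2158 0.6429]
step 2: x^-=[-4.2648, -1.7573]  P^-=[0.9306 0.4018; 0.4018 0.6929]  H_jac=[0.0826 -0.2004]  S=[0.4409]  K=[-0.0083; -0.2398]  nu=[-2.9424]  x^+=[-4.2402, -1.0519]  P^+=[0.9305 0.4009; 0.4009 0.6676]
step 3: x^-=[-4.5347, -1.0519]  P^-=[1.2974 0.5939; 0.5939 0.7176]  H_jac=[0.0485 -0.2093]  S=[0.4424]  K=[-0.1385; -0.2743]  nu=[0.5637]  x^+=[-4.6128, -1.2064]  P^+=[1.2889 0.5770; 0.5770 0.6843]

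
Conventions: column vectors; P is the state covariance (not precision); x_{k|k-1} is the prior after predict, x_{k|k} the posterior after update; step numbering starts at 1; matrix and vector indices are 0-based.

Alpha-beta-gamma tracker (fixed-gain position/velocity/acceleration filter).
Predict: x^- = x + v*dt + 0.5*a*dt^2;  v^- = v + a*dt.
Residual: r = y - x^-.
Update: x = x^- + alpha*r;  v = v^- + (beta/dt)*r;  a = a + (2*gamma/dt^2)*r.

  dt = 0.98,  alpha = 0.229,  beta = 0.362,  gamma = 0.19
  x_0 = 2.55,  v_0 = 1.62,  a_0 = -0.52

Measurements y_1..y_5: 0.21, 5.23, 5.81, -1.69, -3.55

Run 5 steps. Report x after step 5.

x_post = -0.0471

step 1: x_pred=3.8879  r=-3.6779  x^+=3.0457  v^+=-0.2482  a^+=-1.9752
step 2: x_pred=1.8539  r=3.3761  x^+=2.6271  v^+=-0.9368  a^+=-0.6394
step 3: x_pred=1.4019  r=4.4081  x^+=2.4114  v^+=0.0648  a^+=1.1047
step 4: x_pred=3.0054  r=-4.6954  x^+=1.9301  v^+=-0.5870  a^+=-0.7531
step 5: x_pred=0.9933  r=-4.5433  x^+=-0.0471  v^+=-3.0033  a^+=-2.5507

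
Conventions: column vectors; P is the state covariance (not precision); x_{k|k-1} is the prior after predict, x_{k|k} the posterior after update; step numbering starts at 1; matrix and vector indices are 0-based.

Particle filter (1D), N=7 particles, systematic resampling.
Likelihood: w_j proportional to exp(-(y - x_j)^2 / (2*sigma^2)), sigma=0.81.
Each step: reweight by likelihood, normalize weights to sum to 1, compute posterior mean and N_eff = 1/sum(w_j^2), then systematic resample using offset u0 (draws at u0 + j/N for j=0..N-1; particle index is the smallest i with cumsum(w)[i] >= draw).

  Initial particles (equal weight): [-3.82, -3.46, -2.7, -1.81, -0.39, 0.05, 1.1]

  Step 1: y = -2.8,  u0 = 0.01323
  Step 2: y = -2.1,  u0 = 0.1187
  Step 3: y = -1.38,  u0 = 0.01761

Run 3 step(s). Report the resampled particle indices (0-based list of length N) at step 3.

step 1: w=[0.1708, 0.2707, 0.3744, 0.1788, 0.0045, 0.0008, 0.0000]  mean=-2.9253  Neff=3.6411  idx=[0, 0, 1, 2, 2, 2, 3]
step 2: w=[0.0286, 0.0286, 0.0665, 0.2070, 0.2070, 0.2070, 0.2554]  mean=-2.5872  Neff=5.0048  idx=[2, 3, 4, 5, 5, 6, 6]
step 3: w=[0.0131, 0.0935, 0.0935, 0.0935, 0.0935, 0.3064, 0.3064]  mean=-2.1644  Neff=4.4849  idx=[1, 2, 4, 5, 5, 6, 6]

resampled_idx = [1, 2, 4, 5, 5, 6, 6]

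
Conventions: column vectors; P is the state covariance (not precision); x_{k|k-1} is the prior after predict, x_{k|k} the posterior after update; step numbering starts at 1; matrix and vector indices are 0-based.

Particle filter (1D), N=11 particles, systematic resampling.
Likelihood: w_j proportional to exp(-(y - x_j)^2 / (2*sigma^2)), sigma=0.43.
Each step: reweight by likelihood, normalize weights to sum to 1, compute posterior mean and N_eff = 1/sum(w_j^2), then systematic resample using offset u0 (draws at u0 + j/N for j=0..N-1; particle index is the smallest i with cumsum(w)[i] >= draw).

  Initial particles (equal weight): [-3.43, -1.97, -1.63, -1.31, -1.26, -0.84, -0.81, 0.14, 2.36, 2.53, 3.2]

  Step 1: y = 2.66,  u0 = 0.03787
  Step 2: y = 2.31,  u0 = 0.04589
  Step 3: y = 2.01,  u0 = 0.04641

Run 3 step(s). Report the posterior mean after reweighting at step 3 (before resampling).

step 1: w=[0.0000, 0.0000, 0.0000, 0.0000, 0.0000, 0.0000, 0.0000, 0.0000, 0.3574, 0.4355, 0.2072]  mean=2.6081  Neff=2.7758  idx=[8, 8, 8, 8, 9, 9, 9, 9, 9, 10, 10]
step 2: w=[0.1156, 0.1156, 0.1156, 0.1156, 0.1021, 0.1021, 0.1021, 0.1021, 0.1021, 0.0137, 0.0137]  mean=2.4697  Neff=9.4429  idx=[0, 1, 1, 2, 3, 4, 5, 6, 7, 7, 8]
step 3: w=[0.1108, 0.1108, 0.1108, 0.1108, 0.1108, 0.0743, 0.0743, 0.0743, 0.0743, 0.0743, 0.0743]  mean=2.4358  Neff=10.5764  idx=[0, 1, 2, 2, 3, 4, 5, 6, 7, 9, 10]

post_mean = 2.4358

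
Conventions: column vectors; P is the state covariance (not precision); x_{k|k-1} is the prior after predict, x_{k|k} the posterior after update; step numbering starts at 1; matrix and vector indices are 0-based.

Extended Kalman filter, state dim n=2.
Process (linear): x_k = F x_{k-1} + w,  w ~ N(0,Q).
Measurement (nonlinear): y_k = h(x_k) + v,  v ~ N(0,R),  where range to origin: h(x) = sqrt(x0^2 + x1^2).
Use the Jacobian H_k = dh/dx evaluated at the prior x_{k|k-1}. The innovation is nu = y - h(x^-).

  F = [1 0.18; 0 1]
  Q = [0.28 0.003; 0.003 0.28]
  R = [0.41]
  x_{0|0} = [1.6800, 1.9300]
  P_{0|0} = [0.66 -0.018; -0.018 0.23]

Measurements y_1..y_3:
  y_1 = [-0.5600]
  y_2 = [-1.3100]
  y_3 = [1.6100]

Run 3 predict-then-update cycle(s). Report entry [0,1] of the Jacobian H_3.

H_jac[0,1] = -0.9985

step 1: x^-=[2.0274, 1.9300]  P^-=[0.9410 0.0264; 0.0264 0.5100]  H_jac=[0.7243 0.6895]  S=[1.1725]  K=[0.5968; 0.3162]  nu=[-3.3592]  x^+=[0.0226, 0.8677]  P^+=[0.5234 -0.1949; -0.1949 0.3928]
step 2: x^-=[0.1788, 0.8677]  P^-=[0.7459 -0.1212; -0.1212 0.6728]  H_jac=[0.2018 0.9794]  S=[1.0378]  K=[0.0307; 0.6113]  nu=[-2.1960]  x^+=[0.1114, -0.4747]  P^+=[0.7449 -0.1407; -0.1407 0.2849]
step 3: x^-=[0.0260, -0.4747]  P^-=[0.9835 -0.0864; -0.0864 0.5649]  H_jac=[0.0546 -0.9985]  S=[0.9856]  K=[0.1420; -0.5771]  nu=[1.1346]  x^+=[0.1871, -1.1295]  P^+=[0.9637 -0.0056; -0.0056 0.2367]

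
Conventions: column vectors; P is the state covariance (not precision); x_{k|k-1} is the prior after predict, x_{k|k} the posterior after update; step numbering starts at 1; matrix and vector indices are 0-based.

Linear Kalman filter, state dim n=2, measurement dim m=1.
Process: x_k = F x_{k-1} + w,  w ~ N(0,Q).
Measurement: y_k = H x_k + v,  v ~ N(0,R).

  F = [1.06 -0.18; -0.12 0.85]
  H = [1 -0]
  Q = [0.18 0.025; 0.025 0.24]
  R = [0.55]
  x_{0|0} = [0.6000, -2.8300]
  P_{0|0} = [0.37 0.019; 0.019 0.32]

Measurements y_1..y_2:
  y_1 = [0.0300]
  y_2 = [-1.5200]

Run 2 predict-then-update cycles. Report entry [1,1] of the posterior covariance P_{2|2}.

step 1: x^-=[1.1454, -2.4775]  P^-=[0.5988 -0.0535; -0.0535 0.4727]  S=[1.1488]  K=[0.5213; -0.0466]  nu=[-1.1154]  x^+=[0.5640, -2.4256]  P^+=[0.2867 -0.0256; -0.0256 0.4702]
step 2: x^-=[1.0344, -2.1294]  P^-=[0.5271 -0.1070; -0.1070 0.5890]  S=[1.0771]  K=[0.4894; -0.0994]  nu=[-2.5544]  x^+=[-0.2157, -1.8756]  P^+=[0.2692 -0.0547; -0.0547 0.5784]

P_post[1,1] = 0.5784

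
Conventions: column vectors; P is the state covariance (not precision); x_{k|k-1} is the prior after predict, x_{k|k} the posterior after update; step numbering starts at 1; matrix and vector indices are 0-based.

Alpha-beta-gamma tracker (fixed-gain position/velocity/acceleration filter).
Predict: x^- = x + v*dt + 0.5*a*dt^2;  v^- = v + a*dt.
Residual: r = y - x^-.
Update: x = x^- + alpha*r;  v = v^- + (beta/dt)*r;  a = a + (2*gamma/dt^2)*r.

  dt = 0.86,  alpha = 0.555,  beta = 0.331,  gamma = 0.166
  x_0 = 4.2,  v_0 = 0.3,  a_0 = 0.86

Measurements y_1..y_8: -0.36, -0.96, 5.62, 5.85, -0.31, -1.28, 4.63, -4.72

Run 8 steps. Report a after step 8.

a_post = -4.3122

step 1: x_pred=4.7760  r=-5.1360  x^+=1.9255  v^+=-0.9372  a^+=-1.4455
step 2: x_pred=0.5850  r=-1.5450  x^+=-0.2725  v^+=-2.7750  a^+=-2.1391
step 3: x_pred=-3.4500  r=9.0700  x^+=1.5839  v^+=-1.1237  a^+=1.9324
step 4: x_pred=1.3321  r=4.5179  x^+=3.8395  v^+=2.2770  a^+=3.9604
step 5: x_pred=7.2623  r=-7.5723  x^+=3.0597  v^+=2.7685  a^+=0.5613
step 6: x_pred=5.6482  r=-6.9282  x^+=1.8030  v^+=0.5847  a^+=-2.5487
step 7: x_pred=1.3633  r=3.2667  x^+=3.1763  v^+=-0.3500  a^+=-1.0824
step 8: x_pred=2.4751  r=-7.1951  x^+=-1.5182  v^+=-4.0501  a^+=-4.3122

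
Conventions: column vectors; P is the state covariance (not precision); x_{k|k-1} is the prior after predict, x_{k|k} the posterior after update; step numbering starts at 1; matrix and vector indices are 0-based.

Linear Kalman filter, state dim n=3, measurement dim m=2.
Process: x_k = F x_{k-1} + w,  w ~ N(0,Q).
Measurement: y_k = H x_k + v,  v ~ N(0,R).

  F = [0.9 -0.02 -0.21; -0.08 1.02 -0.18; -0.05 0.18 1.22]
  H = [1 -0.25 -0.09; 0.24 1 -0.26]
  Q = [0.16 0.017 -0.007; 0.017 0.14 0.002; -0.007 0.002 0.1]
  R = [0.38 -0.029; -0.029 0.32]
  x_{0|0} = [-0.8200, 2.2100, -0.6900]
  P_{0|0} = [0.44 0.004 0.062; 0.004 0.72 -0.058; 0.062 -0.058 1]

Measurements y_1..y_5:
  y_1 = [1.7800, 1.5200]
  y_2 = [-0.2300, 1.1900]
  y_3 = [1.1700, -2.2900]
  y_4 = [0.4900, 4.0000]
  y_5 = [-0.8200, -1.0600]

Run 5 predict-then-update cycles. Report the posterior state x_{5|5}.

step 1: x^-=[-0.6373, 2.4440, -0.4030]  P^-=[0.5367 0.0153 -0.2126; 0.0153 0.9467 -0.1597; -0.2126 -0.1597 1.5797]  S=[1.0121 -0.0216; -0.0216 1.5214]  K=[0.5484 0.1389; -0.1906 0.6493; -0.3199 -0.4130]  nu=[2.9920, -0.8758]  x^+=[0.8819, 1.3050, -0.9985]  P^+=[0.2063 -0.0089 0.0464; -0.0089 0.2632 0.1838; 0.0464 0.1838 1.2223]
step 2: x^-=[0.9773, 1.4402, -1.0273]  P^-=[0.3655 -0.0107 -0.2919; -0.0107 0.3901 0.0020; -0.2919 0.0020 2.0036]  S=[0.8440 0.0802; 0.0802 0.8969]  K=[0.4549 0.1298; -0.1708 0.4468; -0.5019 -0.6119]  nu=[-0.9397, -0.7519]  x^+=[0.4521, 1.2648, -0.0956]  P^+=[0.1662 -0.0116 -0.0004; -0.0116 0.1987 0.1844; -0.0004 0.1844 1.4059]
step 3: x^-=[0.4017, 1.2712, 0.0884]  P^-=[0.3588 0.0047 -0.3891; 0.0047 0.3275 -0.0453; -0.3891 -0.0453 2.2806]  S=[0.8434 0.1437; 0.1437 0.8967]  K=[0.4411 0.1434; -0.1556 0.4045; -0.5678 -0.7250]  nu=[1.0940, -3.6346]  x^+=[0.3632, -0.3695, 2.1023]  P^+=[0.1581 -0.0119 -0.0270; -0.0119 0.1784 0.1599; -0.0270 0.1599 1.4191]
step 4: x^-=[-0.1072, -0.7843, 2.4801]  P^-=[0.3627 0.0149 -0.4202; 0.0149 0.3150 -0.0793; -0.4202 -0.0793 2.2921]  S=[0.8455 0.1673; 0.1673 0.9117]  K=[0.4394 0.1511; -0.1459 0.3989; -0.5698 -0.7467]  nu=[0.6243, 5.4549]  x^+=[0.9913, 1.3003, -1.9486]  P^+=[0.1564 -0.0114 -0.0364; -0.0114 0.1715 0.1417; -0.0364 0.1417 1.3670]
step 5: x^-=[1.2753, 1.5978, -2.1928]  P^-=[0.3624 0.0189 -0.4159; 0.0189 0.3124 -0.0903; -0.4159 -0.0903 2.2075]  S=[0.8412 0.1686; 0.1686 0.9105]  K=[0.4389 0.1537; -0.1410 0.4000; -0.5562 -0.7362]  nu=[-1.8932, -3.5340]  x^+=[-0.0989, 0.4509, 1.4619]  P^+=[0.1561 -0.0110 -0.0386; -0.0110 0.1690 0.1319; -0.0386 0.1319 1.3157]

x_post = [-0.0989, 0.4509, 1.4619]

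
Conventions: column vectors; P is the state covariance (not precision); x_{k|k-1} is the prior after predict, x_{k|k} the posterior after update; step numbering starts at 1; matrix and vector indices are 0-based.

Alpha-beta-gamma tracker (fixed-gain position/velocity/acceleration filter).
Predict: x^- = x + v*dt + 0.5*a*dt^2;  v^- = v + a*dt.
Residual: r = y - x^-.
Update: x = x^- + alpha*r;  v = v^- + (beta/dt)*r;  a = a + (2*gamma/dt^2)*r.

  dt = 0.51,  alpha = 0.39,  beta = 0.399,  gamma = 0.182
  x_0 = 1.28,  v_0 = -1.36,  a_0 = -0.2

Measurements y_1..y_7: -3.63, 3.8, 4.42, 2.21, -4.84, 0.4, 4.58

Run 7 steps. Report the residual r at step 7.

step 1: x_pred=0.5604  r=-4.1904  x^+=-1.0739  v^+=-4.7404  a^+=-6.0643
step 2: x_pred=-4.2801  r=8.0801  x^+=-1.1289  v^+=-1.5117  a^+=5.2435
step 3: x_pred=-1.2179  r=5.6379  x^+=0.9809  v^+=5.5734  a^+=13.1335
step 4: x_pred=5.5313  r=-3.3213  x^+=4.2360  v^+=9.6730  a^+=8.4855
step 5: x_pred=10.2728  r=-15.1128  x^+=4.3788  v^+=2.1771  a^+=-12.6643
step 6: x_pred=3.8421  r=-3.4421  x^+=2.4997  v^+=-6.9746  a^+=-17.4814
step 7: x_pred=-3.3308  r=7.9108  x^+=-0.2456  v^+=-9.7011  a^+=-6.4105

resid = 7.9108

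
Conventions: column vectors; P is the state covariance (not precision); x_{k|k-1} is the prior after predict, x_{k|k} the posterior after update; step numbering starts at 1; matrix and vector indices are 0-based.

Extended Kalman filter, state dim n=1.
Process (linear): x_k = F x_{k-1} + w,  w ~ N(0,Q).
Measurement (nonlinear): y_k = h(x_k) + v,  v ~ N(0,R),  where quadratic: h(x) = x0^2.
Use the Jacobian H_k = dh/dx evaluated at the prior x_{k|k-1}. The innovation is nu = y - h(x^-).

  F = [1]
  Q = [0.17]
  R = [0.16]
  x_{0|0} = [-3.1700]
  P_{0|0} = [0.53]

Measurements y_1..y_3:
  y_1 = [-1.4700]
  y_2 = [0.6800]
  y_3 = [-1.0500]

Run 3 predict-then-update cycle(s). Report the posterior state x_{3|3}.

x_post = [-0.1384]

step 1: x^-=[-3.1700]  P^-=[0.7000]  H_jac=[-6.3400]  S=[28.2969]  K=[-0.1568]  nu=[-11.5189]  x^+=[-1.3634]  P^+=[0.0040]
step 2: x^-=[-1.3634]  P^-=[0.1740]  H_jac=[-2.7268]  S=[1.4535]  K=[-0.3264]  nu=[-1.1789]  x^+=[-0.9787]  P^+=[0.0191]
step 3: x^-=[-0.9787]  P^-=[0.1891]  H_jac=[-1.9573]  S=[0.8847]  K=[-0.4185]  nu=[-2.0078]  x^+=[-0.1384]  P^+=[0.0342]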